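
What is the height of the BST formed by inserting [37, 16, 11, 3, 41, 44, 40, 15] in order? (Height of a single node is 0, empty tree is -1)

Insertion order: [37, 16, 11, 3, 41, 44, 40, 15]
Tree (level-order array): [37, 16, 41, 11, None, 40, 44, 3, 15]
Compute height bottom-up (empty subtree = -1):
  height(3) = 1 + max(-1, -1) = 0
  height(15) = 1 + max(-1, -1) = 0
  height(11) = 1 + max(0, 0) = 1
  height(16) = 1 + max(1, -1) = 2
  height(40) = 1 + max(-1, -1) = 0
  height(44) = 1 + max(-1, -1) = 0
  height(41) = 1 + max(0, 0) = 1
  height(37) = 1 + max(2, 1) = 3
Height = 3


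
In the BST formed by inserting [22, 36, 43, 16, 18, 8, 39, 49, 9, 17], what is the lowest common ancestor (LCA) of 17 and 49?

Tree insertion order: [22, 36, 43, 16, 18, 8, 39, 49, 9, 17]
Tree (level-order array): [22, 16, 36, 8, 18, None, 43, None, 9, 17, None, 39, 49]
In a BST, the LCA of p=17, q=49 is the first node v on the
root-to-leaf path with p <= v <= q (go left if both < v, right if both > v).
Walk from root:
  at 22: 17 <= 22 <= 49, this is the LCA
LCA = 22


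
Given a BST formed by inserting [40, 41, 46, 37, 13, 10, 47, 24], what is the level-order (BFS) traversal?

Tree insertion order: [40, 41, 46, 37, 13, 10, 47, 24]
Tree (level-order array): [40, 37, 41, 13, None, None, 46, 10, 24, None, 47]
BFS from the root, enqueuing left then right child of each popped node:
  queue [40] -> pop 40, enqueue [37, 41], visited so far: [40]
  queue [37, 41] -> pop 37, enqueue [13], visited so far: [40, 37]
  queue [41, 13] -> pop 41, enqueue [46], visited so far: [40, 37, 41]
  queue [13, 46] -> pop 13, enqueue [10, 24], visited so far: [40, 37, 41, 13]
  queue [46, 10, 24] -> pop 46, enqueue [47], visited so far: [40, 37, 41, 13, 46]
  queue [10, 24, 47] -> pop 10, enqueue [none], visited so far: [40, 37, 41, 13, 46, 10]
  queue [24, 47] -> pop 24, enqueue [none], visited so far: [40, 37, 41, 13, 46, 10, 24]
  queue [47] -> pop 47, enqueue [none], visited so far: [40, 37, 41, 13, 46, 10, 24, 47]
Result: [40, 37, 41, 13, 46, 10, 24, 47]


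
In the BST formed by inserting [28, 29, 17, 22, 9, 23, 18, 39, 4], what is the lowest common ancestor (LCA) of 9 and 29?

Tree insertion order: [28, 29, 17, 22, 9, 23, 18, 39, 4]
Tree (level-order array): [28, 17, 29, 9, 22, None, 39, 4, None, 18, 23]
In a BST, the LCA of p=9, q=29 is the first node v on the
root-to-leaf path with p <= v <= q (go left if both < v, right if both > v).
Walk from root:
  at 28: 9 <= 28 <= 29, this is the LCA
LCA = 28


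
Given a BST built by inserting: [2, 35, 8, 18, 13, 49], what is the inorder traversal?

Tree insertion order: [2, 35, 8, 18, 13, 49]
Tree (level-order array): [2, None, 35, 8, 49, None, 18, None, None, 13]
Inorder traversal: [2, 8, 13, 18, 35, 49]


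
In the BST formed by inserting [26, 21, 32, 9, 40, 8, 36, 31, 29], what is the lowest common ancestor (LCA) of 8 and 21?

Tree insertion order: [26, 21, 32, 9, 40, 8, 36, 31, 29]
Tree (level-order array): [26, 21, 32, 9, None, 31, 40, 8, None, 29, None, 36]
In a BST, the LCA of p=8, q=21 is the first node v on the
root-to-leaf path with p <= v <= q (go left if both < v, right if both > v).
Walk from root:
  at 26: both 8 and 21 < 26, go left
  at 21: 8 <= 21 <= 21, this is the LCA
LCA = 21


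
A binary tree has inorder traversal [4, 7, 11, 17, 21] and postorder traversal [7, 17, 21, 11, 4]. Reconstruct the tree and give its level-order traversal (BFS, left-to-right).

Inorder:   [4, 7, 11, 17, 21]
Postorder: [7, 17, 21, 11, 4]
Algorithm: postorder visits root last, so walk postorder right-to-left;
each value is the root of the current inorder slice — split it at that
value, recurse on the right subtree first, then the left.
Recursive splits:
  root=4; inorder splits into left=[], right=[7, 11, 17, 21]
  root=11; inorder splits into left=[7], right=[17, 21]
  root=21; inorder splits into left=[17], right=[]
  root=17; inorder splits into left=[], right=[]
  root=7; inorder splits into left=[], right=[]
Reconstructed level-order: [4, 11, 7, 21, 17]


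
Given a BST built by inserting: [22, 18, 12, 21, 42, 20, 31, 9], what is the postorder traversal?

Tree insertion order: [22, 18, 12, 21, 42, 20, 31, 9]
Tree (level-order array): [22, 18, 42, 12, 21, 31, None, 9, None, 20]
Postorder traversal: [9, 12, 20, 21, 18, 31, 42, 22]


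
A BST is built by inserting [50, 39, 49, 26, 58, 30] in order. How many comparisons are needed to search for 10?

Search path for 10: 50 -> 39 -> 26
Found: False
Comparisons: 3


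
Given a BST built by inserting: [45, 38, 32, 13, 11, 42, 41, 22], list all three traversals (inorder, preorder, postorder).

Tree insertion order: [45, 38, 32, 13, 11, 42, 41, 22]
Tree (level-order array): [45, 38, None, 32, 42, 13, None, 41, None, 11, 22]
Inorder (L, root, R): [11, 13, 22, 32, 38, 41, 42, 45]
Preorder (root, L, R): [45, 38, 32, 13, 11, 22, 42, 41]
Postorder (L, R, root): [11, 22, 13, 32, 41, 42, 38, 45]


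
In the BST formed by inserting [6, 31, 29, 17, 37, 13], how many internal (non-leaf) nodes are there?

Tree built from: [6, 31, 29, 17, 37, 13]
Tree (level-order array): [6, None, 31, 29, 37, 17, None, None, None, 13]
Rule: An internal node has at least one child.
Per-node child counts:
  node 6: 1 child(ren)
  node 31: 2 child(ren)
  node 29: 1 child(ren)
  node 17: 1 child(ren)
  node 13: 0 child(ren)
  node 37: 0 child(ren)
Matching nodes: [6, 31, 29, 17]
Count of internal (non-leaf) nodes: 4


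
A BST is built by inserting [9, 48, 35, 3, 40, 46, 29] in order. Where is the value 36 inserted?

Starting tree (level order): [9, 3, 48, None, None, 35, None, 29, 40, None, None, None, 46]
Insertion path: 9 -> 48 -> 35 -> 40
Result: insert 36 as left child of 40
Final tree (level order): [9, 3, 48, None, None, 35, None, 29, 40, None, None, 36, 46]


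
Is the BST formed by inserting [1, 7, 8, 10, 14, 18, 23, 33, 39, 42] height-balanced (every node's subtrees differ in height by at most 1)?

Tree (level-order array): [1, None, 7, None, 8, None, 10, None, 14, None, 18, None, 23, None, 33, None, 39, None, 42]
Definition: a tree is height-balanced if, at every node, |h(left) - h(right)| <= 1 (empty subtree has height -1).
Bottom-up per-node check:
  node 42: h_left=-1, h_right=-1, diff=0 [OK], height=0
  node 39: h_left=-1, h_right=0, diff=1 [OK], height=1
  node 33: h_left=-1, h_right=1, diff=2 [FAIL (|-1-1|=2 > 1)], height=2
  node 23: h_left=-1, h_right=2, diff=3 [FAIL (|-1-2|=3 > 1)], height=3
  node 18: h_left=-1, h_right=3, diff=4 [FAIL (|-1-3|=4 > 1)], height=4
  node 14: h_left=-1, h_right=4, diff=5 [FAIL (|-1-4|=5 > 1)], height=5
  node 10: h_left=-1, h_right=5, diff=6 [FAIL (|-1-5|=6 > 1)], height=6
  node 8: h_left=-1, h_right=6, diff=7 [FAIL (|-1-6|=7 > 1)], height=7
  node 7: h_left=-1, h_right=7, diff=8 [FAIL (|-1-7|=8 > 1)], height=8
  node 1: h_left=-1, h_right=8, diff=9 [FAIL (|-1-8|=9 > 1)], height=9
Node 33 violates the condition: |-1 - 1| = 2 > 1.
Result: Not balanced


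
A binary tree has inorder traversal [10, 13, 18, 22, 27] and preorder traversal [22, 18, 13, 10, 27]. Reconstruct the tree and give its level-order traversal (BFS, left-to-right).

Inorder:  [10, 13, 18, 22, 27]
Preorder: [22, 18, 13, 10, 27]
Algorithm: preorder visits root first, so consume preorder in order;
for each root, split the current inorder slice at that value into
left-subtree inorder and right-subtree inorder, then recurse.
Recursive splits:
  root=22; inorder splits into left=[10, 13, 18], right=[27]
  root=18; inorder splits into left=[10, 13], right=[]
  root=13; inorder splits into left=[10], right=[]
  root=10; inorder splits into left=[], right=[]
  root=27; inorder splits into left=[], right=[]
Reconstructed level-order: [22, 18, 27, 13, 10]


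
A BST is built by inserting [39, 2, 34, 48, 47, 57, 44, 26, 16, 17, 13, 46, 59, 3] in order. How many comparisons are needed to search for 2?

Search path for 2: 39 -> 2
Found: True
Comparisons: 2


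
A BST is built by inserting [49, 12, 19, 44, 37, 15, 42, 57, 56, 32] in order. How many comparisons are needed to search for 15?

Search path for 15: 49 -> 12 -> 19 -> 15
Found: True
Comparisons: 4


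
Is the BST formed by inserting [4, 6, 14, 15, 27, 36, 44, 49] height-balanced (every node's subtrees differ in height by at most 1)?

Tree (level-order array): [4, None, 6, None, 14, None, 15, None, 27, None, 36, None, 44, None, 49]
Definition: a tree is height-balanced if, at every node, |h(left) - h(right)| <= 1 (empty subtree has height -1).
Bottom-up per-node check:
  node 49: h_left=-1, h_right=-1, diff=0 [OK], height=0
  node 44: h_left=-1, h_right=0, diff=1 [OK], height=1
  node 36: h_left=-1, h_right=1, diff=2 [FAIL (|-1-1|=2 > 1)], height=2
  node 27: h_left=-1, h_right=2, diff=3 [FAIL (|-1-2|=3 > 1)], height=3
  node 15: h_left=-1, h_right=3, diff=4 [FAIL (|-1-3|=4 > 1)], height=4
  node 14: h_left=-1, h_right=4, diff=5 [FAIL (|-1-4|=5 > 1)], height=5
  node 6: h_left=-1, h_right=5, diff=6 [FAIL (|-1-5|=6 > 1)], height=6
  node 4: h_left=-1, h_right=6, diff=7 [FAIL (|-1-6|=7 > 1)], height=7
Node 36 violates the condition: |-1 - 1| = 2 > 1.
Result: Not balanced


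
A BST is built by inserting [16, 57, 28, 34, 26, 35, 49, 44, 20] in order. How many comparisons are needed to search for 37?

Search path for 37: 16 -> 57 -> 28 -> 34 -> 35 -> 49 -> 44
Found: False
Comparisons: 7


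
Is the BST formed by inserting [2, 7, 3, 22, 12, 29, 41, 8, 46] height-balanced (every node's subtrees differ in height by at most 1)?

Tree (level-order array): [2, None, 7, 3, 22, None, None, 12, 29, 8, None, None, 41, None, None, None, 46]
Definition: a tree is height-balanced if, at every node, |h(left) - h(right)| <= 1 (empty subtree has height -1).
Bottom-up per-node check:
  node 3: h_left=-1, h_right=-1, diff=0 [OK], height=0
  node 8: h_left=-1, h_right=-1, diff=0 [OK], height=0
  node 12: h_left=0, h_right=-1, diff=1 [OK], height=1
  node 46: h_left=-1, h_right=-1, diff=0 [OK], height=0
  node 41: h_left=-1, h_right=0, diff=1 [OK], height=1
  node 29: h_left=-1, h_right=1, diff=2 [FAIL (|-1-1|=2 > 1)], height=2
  node 22: h_left=1, h_right=2, diff=1 [OK], height=3
  node 7: h_left=0, h_right=3, diff=3 [FAIL (|0-3|=3 > 1)], height=4
  node 2: h_left=-1, h_right=4, diff=5 [FAIL (|-1-4|=5 > 1)], height=5
Node 29 violates the condition: |-1 - 1| = 2 > 1.
Result: Not balanced


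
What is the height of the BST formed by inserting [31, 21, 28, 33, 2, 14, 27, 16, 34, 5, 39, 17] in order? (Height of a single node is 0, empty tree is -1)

Insertion order: [31, 21, 28, 33, 2, 14, 27, 16, 34, 5, 39, 17]
Tree (level-order array): [31, 21, 33, 2, 28, None, 34, None, 14, 27, None, None, 39, 5, 16, None, None, None, None, None, None, None, 17]
Compute height bottom-up (empty subtree = -1):
  height(5) = 1 + max(-1, -1) = 0
  height(17) = 1 + max(-1, -1) = 0
  height(16) = 1 + max(-1, 0) = 1
  height(14) = 1 + max(0, 1) = 2
  height(2) = 1 + max(-1, 2) = 3
  height(27) = 1 + max(-1, -1) = 0
  height(28) = 1 + max(0, -1) = 1
  height(21) = 1 + max(3, 1) = 4
  height(39) = 1 + max(-1, -1) = 0
  height(34) = 1 + max(-1, 0) = 1
  height(33) = 1 + max(-1, 1) = 2
  height(31) = 1 + max(4, 2) = 5
Height = 5


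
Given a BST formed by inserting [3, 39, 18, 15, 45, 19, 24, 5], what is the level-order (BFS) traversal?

Tree insertion order: [3, 39, 18, 15, 45, 19, 24, 5]
Tree (level-order array): [3, None, 39, 18, 45, 15, 19, None, None, 5, None, None, 24]
BFS from the root, enqueuing left then right child of each popped node:
  queue [3] -> pop 3, enqueue [39], visited so far: [3]
  queue [39] -> pop 39, enqueue [18, 45], visited so far: [3, 39]
  queue [18, 45] -> pop 18, enqueue [15, 19], visited so far: [3, 39, 18]
  queue [45, 15, 19] -> pop 45, enqueue [none], visited so far: [3, 39, 18, 45]
  queue [15, 19] -> pop 15, enqueue [5], visited so far: [3, 39, 18, 45, 15]
  queue [19, 5] -> pop 19, enqueue [24], visited so far: [3, 39, 18, 45, 15, 19]
  queue [5, 24] -> pop 5, enqueue [none], visited so far: [3, 39, 18, 45, 15, 19, 5]
  queue [24] -> pop 24, enqueue [none], visited so far: [3, 39, 18, 45, 15, 19, 5, 24]
Result: [3, 39, 18, 45, 15, 19, 5, 24]


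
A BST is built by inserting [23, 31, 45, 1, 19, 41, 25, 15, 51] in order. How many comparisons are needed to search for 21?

Search path for 21: 23 -> 1 -> 19
Found: False
Comparisons: 3


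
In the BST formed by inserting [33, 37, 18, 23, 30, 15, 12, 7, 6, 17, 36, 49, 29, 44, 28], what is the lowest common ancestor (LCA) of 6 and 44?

Tree insertion order: [33, 37, 18, 23, 30, 15, 12, 7, 6, 17, 36, 49, 29, 44, 28]
Tree (level-order array): [33, 18, 37, 15, 23, 36, 49, 12, 17, None, 30, None, None, 44, None, 7, None, None, None, 29, None, None, None, 6, None, 28]
In a BST, the LCA of p=6, q=44 is the first node v on the
root-to-leaf path with p <= v <= q (go left if both < v, right if both > v).
Walk from root:
  at 33: 6 <= 33 <= 44, this is the LCA
LCA = 33


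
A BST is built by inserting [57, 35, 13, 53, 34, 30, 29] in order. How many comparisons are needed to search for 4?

Search path for 4: 57 -> 35 -> 13
Found: False
Comparisons: 3


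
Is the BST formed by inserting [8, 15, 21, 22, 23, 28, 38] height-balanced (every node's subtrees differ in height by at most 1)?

Tree (level-order array): [8, None, 15, None, 21, None, 22, None, 23, None, 28, None, 38]
Definition: a tree is height-balanced if, at every node, |h(left) - h(right)| <= 1 (empty subtree has height -1).
Bottom-up per-node check:
  node 38: h_left=-1, h_right=-1, diff=0 [OK], height=0
  node 28: h_left=-1, h_right=0, diff=1 [OK], height=1
  node 23: h_left=-1, h_right=1, diff=2 [FAIL (|-1-1|=2 > 1)], height=2
  node 22: h_left=-1, h_right=2, diff=3 [FAIL (|-1-2|=3 > 1)], height=3
  node 21: h_left=-1, h_right=3, diff=4 [FAIL (|-1-3|=4 > 1)], height=4
  node 15: h_left=-1, h_right=4, diff=5 [FAIL (|-1-4|=5 > 1)], height=5
  node 8: h_left=-1, h_right=5, diff=6 [FAIL (|-1-5|=6 > 1)], height=6
Node 23 violates the condition: |-1 - 1| = 2 > 1.
Result: Not balanced


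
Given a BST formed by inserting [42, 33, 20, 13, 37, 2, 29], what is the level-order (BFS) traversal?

Tree insertion order: [42, 33, 20, 13, 37, 2, 29]
Tree (level-order array): [42, 33, None, 20, 37, 13, 29, None, None, 2]
BFS from the root, enqueuing left then right child of each popped node:
  queue [42] -> pop 42, enqueue [33], visited so far: [42]
  queue [33] -> pop 33, enqueue [20, 37], visited so far: [42, 33]
  queue [20, 37] -> pop 20, enqueue [13, 29], visited so far: [42, 33, 20]
  queue [37, 13, 29] -> pop 37, enqueue [none], visited so far: [42, 33, 20, 37]
  queue [13, 29] -> pop 13, enqueue [2], visited so far: [42, 33, 20, 37, 13]
  queue [29, 2] -> pop 29, enqueue [none], visited so far: [42, 33, 20, 37, 13, 29]
  queue [2] -> pop 2, enqueue [none], visited so far: [42, 33, 20, 37, 13, 29, 2]
Result: [42, 33, 20, 37, 13, 29, 2]


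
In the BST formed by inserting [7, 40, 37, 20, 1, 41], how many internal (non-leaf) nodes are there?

Tree built from: [7, 40, 37, 20, 1, 41]
Tree (level-order array): [7, 1, 40, None, None, 37, 41, 20]
Rule: An internal node has at least one child.
Per-node child counts:
  node 7: 2 child(ren)
  node 1: 0 child(ren)
  node 40: 2 child(ren)
  node 37: 1 child(ren)
  node 20: 0 child(ren)
  node 41: 0 child(ren)
Matching nodes: [7, 40, 37]
Count of internal (non-leaf) nodes: 3


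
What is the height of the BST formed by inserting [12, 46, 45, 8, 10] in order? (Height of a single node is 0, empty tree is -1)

Insertion order: [12, 46, 45, 8, 10]
Tree (level-order array): [12, 8, 46, None, 10, 45]
Compute height bottom-up (empty subtree = -1):
  height(10) = 1 + max(-1, -1) = 0
  height(8) = 1 + max(-1, 0) = 1
  height(45) = 1 + max(-1, -1) = 0
  height(46) = 1 + max(0, -1) = 1
  height(12) = 1 + max(1, 1) = 2
Height = 2


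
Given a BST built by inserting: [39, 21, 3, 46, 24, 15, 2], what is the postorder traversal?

Tree insertion order: [39, 21, 3, 46, 24, 15, 2]
Tree (level-order array): [39, 21, 46, 3, 24, None, None, 2, 15]
Postorder traversal: [2, 15, 3, 24, 21, 46, 39]


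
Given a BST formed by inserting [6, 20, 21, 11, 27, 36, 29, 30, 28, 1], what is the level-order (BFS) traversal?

Tree insertion order: [6, 20, 21, 11, 27, 36, 29, 30, 28, 1]
Tree (level-order array): [6, 1, 20, None, None, 11, 21, None, None, None, 27, None, 36, 29, None, 28, 30]
BFS from the root, enqueuing left then right child of each popped node:
  queue [6] -> pop 6, enqueue [1, 20], visited so far: [6]
  queue [1, 20] -> pop 1, enqueue [none], visited so far: [6, 1]
  queue [20] -> pop 20, enqueue [11, 21], visited so far: [6, 1, 20]
  queue [11, 21] -> pop 11, enqueue [none], visited so far: [6, 1, 20, 11]
  queue [21] -> pop 21, enqueue [27], visited so far: [6, 1, 20, 11, 21]
  queue [27] -> pop 27, enqueue [36], visited so far: [6, 1, 20, 11, 21, 27]
  queue [36] -> pop 36, enqueue [29], visited so far: [6, 1, 20, 11, 21, 27, 36]
  queue [29] -> pop 29, enqueue [28, 30], visited so far: [6, 1, 20, 11, 21, 27, 36, 29]
  queue [28, 30] -> pop 28, enqueue [none], visited so far: [6, 1, 20, 11, 21, 27, 36, 29, 28]
  queue [30] -> pop 30, enqueue [none], visited so far: [6, 1, 20, 11, 21, 27, 36, 29, 28, 30]
Result: [6, 1, 20, 11, 21, 27, 36, 29, 28, 30]


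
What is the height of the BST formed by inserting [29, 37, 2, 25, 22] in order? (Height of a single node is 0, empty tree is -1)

Insertion order: [29, 37, 2, 25, 22]
Tree (level-order array): [29, 2, 37, None, 25, None, None, 22]
Compute height bottom-up (empty subtree = -1):
  height(22) = 1 + max(-1, -1) = 0
  height(25) = 1 + max(0, -1) = 1
  height(2) = 1 + max(-1, 1) = 2
  height(37) = 1 + max(-1, -1) = 0
  height(29) = 1 + max(2, 0) = 3
Height = 3


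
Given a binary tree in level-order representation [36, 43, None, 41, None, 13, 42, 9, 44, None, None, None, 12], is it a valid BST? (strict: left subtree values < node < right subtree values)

Level-order array: [36, 43, None, 41, None, 13, 42, 9, 44, None, None, None, 12]
Validate using subtree bounds (lo, hi): at each node, require lo < value < hi,
then recurse left with hi=value and right with lo=value.
Preorder trace (stopping at first violation):
  at node 36 with bounds (-inf, +inf): OK
  at node 43 with bounds (-inf, 36): VIOLATION
Node 43 violates its bound: not (-inf < 43 < 36).
Result: Not a valid BST


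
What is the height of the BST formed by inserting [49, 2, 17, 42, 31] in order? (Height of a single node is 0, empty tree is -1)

Insertion order: [49, 2, 17, 42, 31]
Tree (level-order array): [49, 2, None, None, 17, None, 42, 31]
Compute height bottom-up (empty subtree = -1):
  height(31) = 1 + max(-1, -1) = 0
  height(42) = 1 + max(0, -1) = 1
  height(17) = 1 + max(-1, 1) = 2
  height(2) = 1 + max(-1, 2) = 3
  height(49) = 1 + max(3, -1) = 4
Height = 4


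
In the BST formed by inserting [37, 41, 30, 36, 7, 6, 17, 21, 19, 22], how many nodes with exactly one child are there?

Tree built from: [37, 41, 30, 36, 7, 6, 17, 21, 19, 22]
Tree (level-order array): [37, 30, 41, 7, 36, None, None, 6, 17, None, None, None, None, None, 21, 19, 22]
Rule: These are nodes with exactly 1 non-null child.
Per-node child counts:
  node 37: 2 child(ren)
  node 30: 2 child(ren)
  node 7: 2 child(ren)
  node 6: 0 child(ren)
  node 17: 1 child(ren)
  node 21: 2 child(ren)
  node 19: 0 child(ren)
  node 22: 0 child(ren)
  node 36: 0 child(ren)
  node 41: 0 child(ren)
Matching nodes: [17]
Count of nodes with exactly one child: 1


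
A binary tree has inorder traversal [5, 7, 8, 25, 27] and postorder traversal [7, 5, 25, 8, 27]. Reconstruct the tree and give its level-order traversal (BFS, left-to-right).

Inorder:   [5, 7, 8, 25, 27]
Postorder: [7, 5, 25, 8, 27]
Algorithm: postorder visits root last, so walk postorder right-to-left;
each value is the root of the current inorder slice — split it at that
value, recurse on the right subtree first, then the left.
Recursive splits:
  root=27; inorder splits into left=[5, 7, 8, 25], right=[]
  root=8; inorder splits into left=[5, 7], right=[25]
  root=25; inorder splits into left=[], right=[]
  root=5; inorder splits into left=[], right=[7]
  root=7; inorder splits into left=[], right=[]
Reconstructed level-order: [27, 8, 5, 25, 7]


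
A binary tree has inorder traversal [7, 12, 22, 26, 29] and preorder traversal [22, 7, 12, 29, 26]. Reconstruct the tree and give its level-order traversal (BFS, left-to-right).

Inorder:  [7, 12, 22, 26, 29]
Preorder: [22, 7, 12, 29, 26]
Algorithm: preorder visits root first, so consume preorder in order;
for each root, split the current inorder slice at that value into
left-subtree inorder and right-subtree inorder, then recurse.
Recursive splits:
  root=22; inorder splits into left=[7, 12], right=[26, 29]
  root=7; inorder splits into left=[], right=[12]
  root=12; inorder splits into left=[], right=[]
  root=29; inorder splits into left=[26], right=[]
  root=26; inorder splits into left=[], right=[]
Reconstructed level-order: [22, 7, 29, 12, 26]


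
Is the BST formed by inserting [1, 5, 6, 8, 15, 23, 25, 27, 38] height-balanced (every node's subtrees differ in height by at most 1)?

Tree (level-order array): [1, None, 5, None, 6, None, 8, None, 15, None, 23, None, 25, None, 27, None, 38]
Definition: a tree is height-balanced if, at every node, |h(left) - h(right)| <= 1 (empty subtree has height -1).
Bottom-up per-node check:
  node 38: h_left=-1, h_right=-1, diff=0 [OK], height=0
  node 27: h_left=-1, h_right=0, diff=1 [OK], height=1
  node 25: h_left=-1, h_right=1, diff=2 [FAIL (|-1-1|=2 > 1)], height=2
  node 23: h_left=-1, h_right=2, diff=3 [FAIL (|-1-2|=3 > 1)], height=3
  node 15: h_left=-1, h_right=3, diff=4 [FAIL (|-1-3|=4 > 1)], height=4
  node 8: h_left=-1, h_right=4, diff=5 [FAIL (|-1-4|=5 > 1)], height=5
  node 6: h_left=-1, h_right=5, diff=6 [FAIL (|-1-5|=6 > 1)], height=6
  node 5: h_left=-1, h_right=6, diff=7 [FAIL (|-1-6|=7 > 1)], height=7
  node 1: h_left=-1, h_right=7, diff=8 [FAIL (|-1-7|=8 > 1)], height=8
Node 25 violates the condition: |-1 - 1| = 2 > 1.
Result: Not balanced


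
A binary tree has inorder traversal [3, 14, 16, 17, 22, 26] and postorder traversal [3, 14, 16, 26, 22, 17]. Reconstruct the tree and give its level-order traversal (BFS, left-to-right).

Inorder:   [3, 14, 16, 17, 22, 26]
Postorder: [3, 14, 16, 26, 22, 17]
Algorithm: postorder visits root last, so walk postorder right-to-left;
each value is the root of the current inorder slice — split it at that
value, recurse on the right subtree first, then the left.
Recursive splits:
  root=17; inorder splits into left=[3, 14, 16], right=[22, 26]
  root=22; inorder splits into left=[], right=[26]
  root=26; inorder splits into left=[], right=[]
  root=16; inorder splits into left=[3, 14], right=[]
  root=14; inorder splits into left=[3], right=[]
  root=3; inorder splits into left=[], right=[]
Reconstructed level-order: [17, 16, 22, 14, 26, 3]


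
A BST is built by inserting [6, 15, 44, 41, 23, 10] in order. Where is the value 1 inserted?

Starting tree (level order): [6, None, 15, 10, 44, None, None, 41, None, 23]
Insertion path: 6
Result: insert 1 as left child of 6
Final tree (level order): [6, 1, 15, None, None, 10, 44, None, None, 41, None, 23]


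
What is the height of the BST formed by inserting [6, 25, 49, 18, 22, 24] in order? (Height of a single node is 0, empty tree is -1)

Insertion order: [6, 25, 49, 18, 22, 24]
Tree (level-order array): [6, None, 25, 18, 49, None, 22, None, None, None, 24]
Compute height bottom-up (empty subtree = -1):
  height(24) = 1 + max(-1, -1) = 0
  height(22) = 1 + max(-1, 0) = 1
  height(18) = 1 + max(-1, 1) = 2
  height(49) = 1 + max(-1, -1) = 0
  height(25) = 1 + max(2, 0) = 3
  height(6) = 1 + max(-1, 3) = 4
Height = 4


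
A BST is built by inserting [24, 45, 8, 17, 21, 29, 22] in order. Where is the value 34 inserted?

Starting tree (level order): [24, 8, 45, None, 17, 29, None, None, 21, None, None, None, 22]
Insertion path: 24 -> 45 -> 29
Result: insert 34 as right child of 29
Final tree (level order): [24, 8, 45, None, 17, 29, None, None, 21, None, 34, None, 22]


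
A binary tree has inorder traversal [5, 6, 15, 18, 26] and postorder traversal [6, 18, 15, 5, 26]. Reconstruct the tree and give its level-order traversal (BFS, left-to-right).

Inorder:   [5, 6, 15, 18, 26]
Postorder: [6, 18, 15, 5, 26]
Algorithm: postorder visits root last, so walk postorder right-to-left;
each value is the root of the current inorder slice — split it at that
value, recurse on the right subtree first, then the left.
Recursive splits:
  root=26; inorder splits into left=[5, 6, 15, 18], right=[]
  root=5; inorder splits into left=[], right=[6, 15, 18]
  root=15; inorder splits into left=[6], right=[18]
  root=18; inorder splits into left=[], right=[]
  root=6; inorder splits into left=[], right=[]
Reconstructed level-order: [26, 5, 15, 6, 18]


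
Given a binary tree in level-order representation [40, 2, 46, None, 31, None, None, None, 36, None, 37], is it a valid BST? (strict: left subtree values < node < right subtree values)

Level-order array: [40, 2, 46, None, 31, None, None, None, 36, None, 37]
Validate using subtree bounds (lo, hi): at each node, require lo < value < hi,
then recurse left with hi=value and right with lo=value.
Preorder trace (stopping at first violation):
  at node 40 with bounds (-inf, +inf): OK
  at node 2 with bounds (-inf, 40): OK
  at node 31 with bounds (2, 40): OK
  at node 36 with bounds (31, 40): OK
  at node 37 with bounds (36, 40): OK
  at node 46 with bounds (40, +inf): OK
No violation found at any node.
Result: Valid BST


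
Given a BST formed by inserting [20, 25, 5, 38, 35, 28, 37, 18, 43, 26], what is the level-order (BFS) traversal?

Tree insertion order: [20, 25, 5, 38, 35, 28, 37, 18, 43, 26]
Tree (level-order array): [20, 5, 25, None, 18, None, 38, None, None, 35, 43, 28, 37, None, None, 26]
BFS from the root, enqueuing left then right child of each popped node:
  queue [20] -> pop 20, enqueue [5, 25], visited so far: [20]
  queue [5, 25] -> pop 5, enqueue [18], visited so far: [20, 5]
  queue [25, 18] -> pop 25, enqueue [38], visited so far: [20, 5, 25]
  queue [18, 38] -> pop 18, enqueue [none], visited so far: [20, 5, 25, 18]
  queue [38] -> pop 38, enqueue [35, 43], visited so far: [20, 5, 25, 18, 38]
  queue [35, 43] -> pop 35, enqueue [28, 37], visited so far: [20, 5, 25, 18, 38, 35]
  queue [43, 28, 37] -> pop 43, enqueue [none], visited so far: [20, 5, 25, 18, 38, 35, 43]
  queue [28, 37] -> pop 28, enqueue [26], visited so far: [20, 5, 25, 18, 38, 35, 43, 28]
  queue [37, 26] -> pop 37, enqueue [none], visited so far: [20, 5, 25, 18, 38, 35, 43, 28, 37]
  queue [26] -> pop 26, enqueue [none], visited so far: [20, 5, 25, 18, 38, 35, 43, 28, 37, 26]
Result: [20, 5, 25, 18, 38, 35, 43, 28, 37, 26]


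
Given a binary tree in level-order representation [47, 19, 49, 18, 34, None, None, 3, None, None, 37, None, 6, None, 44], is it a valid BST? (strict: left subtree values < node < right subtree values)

Level-order array: [47, 19, 49, 18, 34, None, None, 3, None, None, 37, None, 6, None, 44]
Validate using subtree bounds (lo, hi): at each node, require lo < value < hi,
then recurse left with hi=value and right with lo=value.
Preorder trace (stopping at first violation):
  at node 47 with bounds (-inf, +inf): OK
  at node 19 with bounds (-inf, 47): OK
  at node 18 with bounds (-inf, 19): OK
  at node 3 with bounds (-inf, 18): OK
  at node 6 with bounds (3, 18): OK
  at node 34 with bounds (19, 47): OK
  at node 37 with bounds (34, 47): OK
  at node 44 with bounds (37, 47): OK
  at node 49 with bounds (47, +inf): OK
No violation found at any node.
Result: Valid BST


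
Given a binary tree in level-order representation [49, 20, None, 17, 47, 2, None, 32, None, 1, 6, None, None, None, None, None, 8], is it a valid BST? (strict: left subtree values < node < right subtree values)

Level-order array: [49, 20, None, 17, 47, 2, None, 32, None, 1, 6, None, None, None, None, None, 8]
Validate using subtree bounds (lo, hi): at each node, require lo < value < hi,
then recurse left with hi=value and right with lo=value.
Preorder trace (stopping at first violation):
  at node 49 with bounds (-inf, +inf): OK
  at node 20 with bounds (-inf, 49): OK
  at node 17 with bounds (-inf, 20): OK
  at node 2 with bounds (-inf, 17): OK
  at node 1 with bounds (-inf, 2): OK
  at node 6 with bounds (2, 17): OK
  at node 8 with bounds (6, 17): OK
  at node 47 with bounds (20, 49): OK
  at node 32 with bounds (20, 47): OK
No violation found at any node.
Result: Valid BST


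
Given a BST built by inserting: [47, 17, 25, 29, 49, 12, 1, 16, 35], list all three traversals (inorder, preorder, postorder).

Tree insertion order: [47, 17, 25, 29, 49, 12, 1, 16, 35]
Tree (level-order array): [47, 17, 49, 12, 25, None, None, 1, 16, None, 29, None, None, None, None, None, 35]
Inorder (L, root, R): [1, 12, 16, 17, 25, 29, 35, 47, 49]
Preorder (root, L, R): [47, 17, 12, 1, 16, 25, 29, 35, 49]
Postorder (L, R, root): [1, 16, 12, 35, 29, 25, 17, 49, 47]


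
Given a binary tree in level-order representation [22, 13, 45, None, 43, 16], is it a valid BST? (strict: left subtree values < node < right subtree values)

Level-order array: [22, 13, 45, None, 43, 16]
Validate using subtree bounds (lo, hi): at each node, require lo < value < hi,
then recurse left with hi=value and right with lo=value.
Preorder trace (stopping at first violation):
  at node 22 with bounds (-inf, +inf): OK
  at node 13 with bounds (-inf, 22): OK
  at node 43 with bounds (13, 22): VIOLATION
Node 43 violates its bound: not (13 < 43 < 22).
Result: Not a valid BST


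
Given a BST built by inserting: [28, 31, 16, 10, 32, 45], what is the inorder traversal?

Tree insertion order: [28, 31, 16, 10, 32, 45]
Tree (level-order array): [28, 16, 31, 10, None, None, 32, None, None, None, 45]
Inorder traversal: [10, 16, 28, 31, 32, 45]


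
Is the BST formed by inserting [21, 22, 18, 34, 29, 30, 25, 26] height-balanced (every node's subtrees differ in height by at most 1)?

Tree (level-order array): [21, 18, 22, None, None, None, 34, 29, None, 25, 30, None, 26]
Definition: a tree is height-balanced if, at every node, |h(left) - h(right)| <= 1 (empty subtree has height -1).
Bottom-up per-node check:
  node 18: h_left=-1, h_right=-1, diff=0 [OK], height=0
  node 26: h_left=-1, h_right=-1, diff=0 [OK], height=0
  node 25: h_left=-1, h_right=0, diff=1 [OK], height=1
  node 30: h_left=-1, h_right=-1, diff=0 [OK], height=0
  node 29: h_left=1, h_right=0, diff=1 [OK], height=2
  node 34: h_left=2, h_right=-1, diff=3 [FAIL (|2--1|=3 > 1)], height=3
  node 22: h_left=-1, h_right=3, diff=4 [FAIL (|-1-3|=4 > 1)], height=4
  node 21: h_left=0, h_right=4, diff=4 [FAIL (|0-4|=4 > 1)], height=5
Node 34 violates the condition: |2 - -1| = 3 > 1.
Result: Not balanced


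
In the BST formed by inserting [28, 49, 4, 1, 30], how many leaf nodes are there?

Tree built from: [28, 49, 4, 1, 30]
Tree (level-order array): [28, 4, 49, 1, None, 30]
Rule: A leaf has 0 children.
Per-node child counts:
  node 28: 2 child(ren)
  node 4: 1 child(ren)
  node 1: 0 child(ren)
  node 49: 1 child(ren)
  node 30: 0 child(ren)
Matching nodes: [1, 30]
Count of leaf nodes: 2


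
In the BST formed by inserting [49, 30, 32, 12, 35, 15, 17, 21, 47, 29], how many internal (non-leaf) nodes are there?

Tree built from: [49, 30, 32, 12, 35, 15, 17, 21, 47, 29]
Tree (level-order array): [49, 30, None, 12, 32, None, 15, None, 35, None, 17, None, 47, None, 21, None, None, None, 29]
Rule: An internal node has at least one child.
Per-node child counts:
  node 49: 1 child(ren)
  node 30: 2 child(ren)
  node 12: 1 child(ren)
  node 15: 1 child(ren)
  node 17: 1 child(ren)
  node 21: 1 child(ren)
  node 29: 0 child(ren)
  node 32: 1 child(ren)
  node 35: 1 child(ren)
  node 47: 0 child(ren)
Matching nodes: [49, 30, 12, 15, 17, 21, 32, 35]
Count of internal (non-leaf) nodes: 8


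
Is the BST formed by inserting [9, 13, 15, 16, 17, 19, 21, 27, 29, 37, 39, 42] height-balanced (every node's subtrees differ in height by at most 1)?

Tree (level-order array): [9, None, 13, None, 15, None, 16, None, 17, None, 19, None, 21, None, 27, None, 29, None, 37, None, 39, None, 42]
Definition: a tree is height-balanced if, at every node, |h(left) - h(right)| <= 1 (empty subtree has height -1).
Bottom-up per-node check:
  node 42: h_left=-1, h_right=-1, diff=0 [OK], height=0
  node 39: h_left=-1, h_right=0, diff=1 [OK], height=1
  node 37: h_left=-1, h_right=1, diff=2 [FAIL (|-1-1|=2 > 1)], height=2
  node 29: h_left=-1, h_right=2, diff=3 [FAIL (|-1-2|=3 > 1)], height=3
  node 27: h_left=-1, h_right=3, diff=4 [FAIL (|-1-3|=4 > 1)], height=4
  node 21: h_left=-1, h_right=4, diff=5 [FAIL (|-1-4|=5 > 1)], height=5
  node 19: h_left=-1, h_right=5, diff=6 [FAIL (|-1-5|=6 > 1)], height=6
  node 17: h_left=-1, h_right=6, diff=7 [FAIL (|-1-6|=7 > 1)], height=7
  node 16: h_left=-1, h_right=7, diff=8 [FAIL (|-1-7|=8 > 1)], height=8
  node 15: h_left=-1, h_right=8, diff=9 [FAIL (|-1-8|=9 > 1)], height=9
  node 13: h_left=-1, h_right=9, diff=10 [FAIL (|-1-9|=10 > 1)], height=10
  node 9: h_left=-1, h_right=10, diff=11 [FAIL (|-1-10|=11 > 1)], height=11
Node 37 violates the condition: |-1 - 1| = 2 > 1.
Result: Not balanced


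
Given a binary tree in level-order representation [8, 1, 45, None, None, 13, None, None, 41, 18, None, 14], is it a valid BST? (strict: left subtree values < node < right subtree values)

Level-order array: [8, 1, 45, None, None, 13, None, None, 41, 18, None, 14]
Validate using subtree bounds (lo, hi): at each node, require lo < value < hi,
then recurse left with hi=value and right with lo=value.
Preorder trace (stopping at first violation):
  at node 8 with bounds (-inf, +inf): OK
  at node 1 with bounds (-inf, 8): OK
  at node 45 with bounds (8, +inf): OK
  at node 13 with bounds (8, 45): OK
  at node 41 with bounds (13, 45): OK
  at node 18 with bounds (13, 41): OK
  at node 14 with bounds (13, 18): OK
No violation found at any node.
Result: Valid BST


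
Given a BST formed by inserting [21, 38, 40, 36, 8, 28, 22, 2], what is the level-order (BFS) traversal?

Tree insertion order: [21, 38, 40, 36, 8, 28, 22, 2]
Tree (level-order array): [21, 8, 38, 2, None, 36, 40, None, None, 28, None, None, None, 22]
BFS from the root, enqueuing left then right child of each popped node:
  queue [21] -> pop 21, enqueue [8, 38], visited so far: [21]
  queue [8, 38] -> pop 8, enqueue [2], visited so far: [21, 8]
  queue [38, 2] -> pop 38, enqueue [36, 40], visited so far: [21, 8, 38]
  queue [2, 36, 40] -> pop 2, enqueue [none], visited so far: [21, 8, 38, 2]
  queue [36, 40] -> pop 36, enqueue [28], visited so far: [21, 8, 38, 2, 36]
  queue [40, 28] -> pop 40, enqueue [none], visited so far: [21, 8, 38, 2, 36, 40]
  queue [28] -> pop 28, enqueue [22], visited so far: [21, 8, 38, 2, 36, 40, 28]
  queue [22] -> pop 22, enqueue [none], visited so far: [21, 8, 38, 2, 36, 40, 28, 22]
Result: [21, 8, 38, 2, 36, 40, 28, 22]


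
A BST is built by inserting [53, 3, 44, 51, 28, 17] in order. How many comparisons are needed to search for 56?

Search path for 56: 53
Found: False
Comparisons: 1


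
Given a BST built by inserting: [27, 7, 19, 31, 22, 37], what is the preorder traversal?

Tree insertion order: [27, 7, 19, 31, 22, 37]
Tree (level-order array): [27, 7, 31, None, 19, None, 37, None, 22]
Preorder traversal: [27, 7, 19, 22, 31, 37]


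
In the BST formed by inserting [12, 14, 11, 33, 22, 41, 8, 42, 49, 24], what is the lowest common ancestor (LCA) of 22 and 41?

Tree insertion order: [12, 14, 11, 33, 22, 41, 8, 42, 49, 24]
Tree (level-order array): [12, 11, 14, 8, None, None, 33, None, None, 22, 41, None, 24, None, 42, None, None, None, 49]
In a BST, the LCA of p=22, q=41 is the first node v on the
root-to-leaf path with p <= v <= q (go left if both < v, right if both > v).
Walk from root:
  at 12: both 22 and 41 > 12, go right
  at 14: both 22 and 41 > 14, go right
  at 33: 22 <= 33 <= 41, this is the LCA
LCA = 33


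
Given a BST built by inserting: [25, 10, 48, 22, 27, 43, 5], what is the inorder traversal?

Tree insertion order: [25, 10, 48, 22, 27, 43, 5]
Tree (level-order array): [25, 10, 48, 5, 22, 27, None, None, None, None, None, None, 43]
Inorder traversal: [5, 10, 22, 25, 27, 43, 48]


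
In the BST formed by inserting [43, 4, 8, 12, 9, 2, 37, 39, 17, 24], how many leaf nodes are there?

Tree built from: [43, 4, 8, 12, 9, 2, 37, 39, 17, 24]
Tree (level-order array): [43, 4, None, 2, 8, None, None, None, 12, 9, 37, None, None, 17, 39, None, 24]
Rule: A leaf has 0 children.
Per-node child counts:
  node 43: 1 child(ren)
  node 4: 2 child(ren)
  node 2: 0 child(ren)
  node 8: 1 child(ren)
  node 12: 2 child(ren)
  node 9: 0 child(ren)
  node 37: 2 child(ren)
  node 17: 1 child(ren)
  node 24: 0 child(ren)
  node 39: 0 child(ren)
Matching nodes: [2, 9, 24, 39]
Count of leaf nodes: 4


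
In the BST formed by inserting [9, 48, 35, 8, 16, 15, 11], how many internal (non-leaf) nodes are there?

Tree built from: [9, 48, 35, 8, 16, 15, 11]
Tree (level-order array): [9, 8, 48, None, None, 35, None, 16, None, 15, None, 11]
Rule: An internal node has at least one child.
Per-node child counts:
  node 9: 2 child(ren)
  node 8: 0 child(ren)
  node 48: 1 child(ren)
  node 35: 1 child(ren)
  node 16: 1 child(ren)
  node 15: 1 child(ren)
  node 11: 0 child(ren)
Matching nodes: [9, 48, 35, 16, 15]
Count of internal (non-leaf) nodes: 5


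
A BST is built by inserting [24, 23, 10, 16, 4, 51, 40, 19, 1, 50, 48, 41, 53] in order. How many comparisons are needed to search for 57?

Search path for 57: 24 -> 51 -> 53
Found: False
Comparisons: 3


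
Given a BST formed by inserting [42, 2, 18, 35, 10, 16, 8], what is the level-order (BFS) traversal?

Tree insertion order: [42, 2, 18, 35, 10, 16, 8]
Tree (level-order array): [42, 2, None, None, 18, 10, 35, 8, 16]
BFS from the root, enqueuing left then right child of each popped node:
  queue [42] -> pop 42, enqueue [2], visited so far: [42]
  queue [2] -> pop 2, enqueue [18], visited so far: [42, 2]
  queue [18] -> pop 18, enqueue [10, 35], visited so far: [42, 2, 18]
  queue [10, 35] -> pop 10, enqueue [8, 16], visited so far: [42, 2, 18, 10]
  queue [35, 8, 16] -> pop 35, enqueue [none], visited so far: [42, 2, 18, 10, 35]
  queue [8, 16] -> pop 8, enqueue [none], visited so far: [42, 2, 18, 10, 35, 8]
  queue [16] -> pop 16, enqueue [none], visited so far: [42, 2, 18, 10, 35, 8, 16]
Result: [42, 2, 18, 10, 35, 8, 16]


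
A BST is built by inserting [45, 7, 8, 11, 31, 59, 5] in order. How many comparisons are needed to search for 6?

Search path for 6: 45 -> 7 -> 5
Found: False
Comparisons: 3


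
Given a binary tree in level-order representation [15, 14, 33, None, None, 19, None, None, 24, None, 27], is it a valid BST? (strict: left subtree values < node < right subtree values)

Level-order array: [15, 14, 33, None, None, 19, None, None, 24, None, 27]
Validate using subtree bounds (lo, hi): at each node, require lo < value < hi,
then recurse left with hi=value and right with lo=value.
Preorder trace (stopping at first violation):
  at node 15 with bounds (-inf, +inf): OK
  at node 14 with bounds (-inf, 15): OK
  at node 33 with bounds (15, +inf): OK
  at node 19 with bounds (15, 33): OK
  at node 24 with bounds (19, 33): OK
  at node 27 with bounds (24, 33): OK
No violation found at any node.
Result: Valid BST


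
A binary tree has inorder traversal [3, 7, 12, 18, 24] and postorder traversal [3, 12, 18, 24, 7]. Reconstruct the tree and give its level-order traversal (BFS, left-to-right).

Inorder:   [3, 7, 12, 18, 24]
Postorder: [3, 12, 18, 24, 7]
Algorithm: postorder visits root last, so walk postorder right-to-left;
each value is the root of the current inorder slice — split it at that
value, recurse on the right subtree first, then the left.
Recursive splits:
  root=7; inorder splits into left=[3], right=[12, 18, 24]
  root=24; inorder splits into left=[12, 18], right=[]
  root=18; inorder splits into left=[12], right=[]
  root=12; inorder splits into left=[], right=[]
  root=3; inorder splits into left=[], right=[]
Reconstructed level-order: [7, 3, 24, 18, 12]
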